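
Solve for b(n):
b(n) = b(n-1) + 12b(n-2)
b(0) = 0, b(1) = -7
Characteristic equation: x² - x - 12 = 0, which factors as (x - (-3))(x - (4)) = 0.
Roots r₁ = -3, r₂ = 4 (distinct).
General solution: b(n) = A·(-3)^n + B·(4)^n.
From b(0) = 0: A + B = 0.
From b(1) = -7: -3A + 4B = -7.
Solving: A = 1, B = -1.
So b(n) = \left(-3\right)^{n} - 4^{n}.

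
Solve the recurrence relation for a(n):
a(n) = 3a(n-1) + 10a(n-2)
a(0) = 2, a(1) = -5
Characteristic equation: x² - 3x - 10 = 0, which factors as (x - (-2))(x - (5)) = 0.
Roots r₁ = -2, r₂ = 5 (distinct).
General solution: a(n) = A·(-2)^n + B·(5)^n.
From a(0) = 2: A + B = 2.
From a(1) = -5: -2A + 5B = -5.
Solving: A = \frac{15}{7}, B = - \frac{1}{7}.
So a(n) = \frac{15 \left(-2\right)^{n}}{7} - \frac{5^{n}}{7}.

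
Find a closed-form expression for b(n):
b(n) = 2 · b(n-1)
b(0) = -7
Pure geometric recurrence with ratio 2.
By induction b(n) = b(0) · (2)^n = - 7 \cdot 2^{n}.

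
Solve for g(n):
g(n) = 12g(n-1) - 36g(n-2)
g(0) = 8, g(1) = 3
Characteristic equation: x² - 12x + 36 = 0, which is (x - (6))².
Repeated root r = 6.
General solution: g(n) = (A + Bn)·(6)^n.
From g(0) = 8: A = 8.
From g(1) = 3: (A + B)·(6) = 3 ⇒ B = - \frac{15}{2}.
So g(n) = \left(8 - \frac{15 n}{2}\right) \cdot (6)^n.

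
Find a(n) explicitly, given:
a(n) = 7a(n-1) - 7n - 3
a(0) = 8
First-order linear with linear forcing.
Homogeneous solution: a_h(n) = A·(7)^n.
Try particular a_p(n) = pn + q. Substituting:
  pn + q = 7(p(n-1) + q) - 7n - 3.
Matching the n-coefficient: p = 7p - 7 ⇒ p = \frac{7}{6}.
Matching constants: q = -7p + 7q - 3 ⇒ q = \frac{67}{36}.
General: a(n) = A·(7)^n + \frac{7 n}{6} + \frac{67}{36}.
Apply a(0) = 8: A + \frac{67}{36} = 8 ⇒ A = \frac{221}{36}.
So a(n) = \frac{221 \cdot 7^{n}}{36} + \frac{7 n}{6} + \frac{67}{36}.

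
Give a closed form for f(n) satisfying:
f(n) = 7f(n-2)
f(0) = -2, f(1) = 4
Characteristic equation: x² - 7 = 0.
Discriminant Δ = (0)² + 4·(7) = 28.
Roots r₁,₂ = (0 ± √28)/2, so r₁ = \sqrt{7}, r₂ = - \sqrt{7}.
General solution: f(n) = A·r₁^n + B·r₂^n.
From the initial conditions, A + B = -2 and r₁A + r₂B = 4.
Since r₁ - r₂ = √28: A = (4 - (-2)r₂)/√28 = -1 + \frac{2 \sqrt{7}}{7}, and B = -2 - A = -1 - \frac{2 \sqrt{7}}{7}.
So f(n) = \left(-1 + \frac{2 \sqrt{7}}{7}\right)\left(\sqrt{7}\right)^n + \left(-1 - \frac{2 \sqrt{7}}{7}\right)\left(- \sqrt{7}\right)^n.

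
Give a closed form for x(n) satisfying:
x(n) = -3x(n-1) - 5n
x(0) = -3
First-order linear with linear forcing.
Homogeneous solution: x_h(n) = A·(-3)^n.
Try particular x_p(n) = pn + q. Substituting:
  pn + q = -3(p(n-1) + q) - 5n.
Matching the n-coefficient: p = -3p - 5 ⇒ p = - \frac{5}{4}.
Matching constants: q = 3p - 3q ⇒ q = - \frac{15}{16}.
General: x(n) = A·(-3)^n - \frac{5 n}{4} - \frac{15}{16}.
Apply x(0) = -3: A - \frac{15}{16} = -3 ⇒ A = - \frac{33}{16}.
So x(n) = - \frac{33 \left(-3\right)^{n}}{16} - \frac{5 n}{4} - \frac{15}{16}.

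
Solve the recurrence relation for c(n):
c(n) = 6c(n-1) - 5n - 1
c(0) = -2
First-order linear with linear forcing.
Homogeneous solution: c_h(n) = A·(6)^n.
Try particular c_p(n) = pn + q. Substituting:
  pn + q = 6(p(n-1) + q) - 5n - 1.
Matching the n-coefficient: p = 6p - 5 ⇒ p = 1.
Matching constants: q = -6p + 6q - 1 ⇒ q = \frac{7}{5}.
General: c(n) = A·(6)^n + n + \frac{7}{5}.
Apply c(0) = -2: A + \frac{7}{5} = -2 ⇒ A = - \frac{17}{5}.
So c(n) = - \frac{17 \cdot 6^{n}}{5} + n + \frac{7}{5}.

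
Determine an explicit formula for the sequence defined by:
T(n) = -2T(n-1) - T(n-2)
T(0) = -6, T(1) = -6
Characteristic equation: x² + 2x + 1 = 0, which is (x - (-1))².
Repeated root r = -1.
General solution: T(n) = (A + Bn)·(-1)^n.
From T(0) = -6: A = -6.
From T(1) = -6: (A + B)·(-1) = -6 ⇒ B = 12.
So T(n) = \left(12 n - 6\right) \cdot (-1)^n.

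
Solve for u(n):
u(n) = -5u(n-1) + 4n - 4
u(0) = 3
First-order linear with linear forcing.
Homogeneous solution: u_h(n) = A·(-5)^n.
Try particular u_p(n) = pn + q. Substituting:
  pn + q = -5(p(n-1) + q) + 4n - 4.
Matching the n-coefficient: p = -5p + 4 ⇒ p = \frac{2}{3}.
Matching constants: q = 5p - 5q - 4 ⇒ q = - \frac{1}{9}.
General: u(n) = A·(-5)^n + \frac{2 n}{3} - \frac{1}{9}.
Apply u(0) = 3: A - \frac{1}{9} = 3 ⇒ A = \frac{28}{9}.
So u(n) = \frac{28 \left(-5\right)^{n}}{9} + \frac{2 n}{3} - \frac{1}{9}.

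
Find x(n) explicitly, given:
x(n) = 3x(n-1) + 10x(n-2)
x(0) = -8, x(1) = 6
Characteristic equation: x² - 3x - 10 = 0, which factors as (x - (-2))(x - (5)) = 0.
Roots r₁ = -2, r₂ = 5 (distinct).
General solution: x(n) = A·(-2)^n + B·(5)^n.
From x(0) = -8: A + B = -8.
From x(1) = 6: -2A + 5B = 6.
Solving: A = - \frac{46}{7}, B = - \frac{10}{7}.
So x(n) = - \frac{46 \left(-2\right)^{n}}{7} - \frac{10 \cdot 5^{n}}{7}.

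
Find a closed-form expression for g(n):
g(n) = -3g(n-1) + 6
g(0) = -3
First-order linear non-homogeneous.
Homogeneous solution: g_h(n) = A·(-3)^n.
Try constant particular solution g_p = K: K = -3K + 6 ⇒ K = \frac{3}{2}.
General: g(n) = A·(-3)^n + \frac{3}{2}.
Apply g(0) = -3: A + \frac{3}{2} = -3 ⇒ A = - \frac{9}{2}.
So g(n) = \frac{3}{2} - \frac{9 \left(-3\right)^{n}}{2}.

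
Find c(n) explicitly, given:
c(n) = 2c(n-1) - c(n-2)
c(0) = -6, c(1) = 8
Characteristic equation: x² - 2x + 1 = 0, which is (x - (1))².
Repeated root r = 1.
General solution: c(n) = (A + Bn)·(1)^n.
From c(0) = -6: A = -6.
From c(1) = 8: (A + B)·(1) = 8 ⇒ B = 14.
So c(n) = \left(14 n - 6\right) \cdot (1)^n.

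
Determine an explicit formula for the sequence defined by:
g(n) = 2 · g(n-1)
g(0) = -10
Pure geometric recurrence with ratio 2.
By induction g(n) = g(0) · (2)^n = - 10 \cdot 2^{n}.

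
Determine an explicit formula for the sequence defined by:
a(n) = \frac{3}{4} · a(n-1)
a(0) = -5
Pure geometric recurrence with ratio \frac{3}{4}.
By induction a(n) = a(0) · (\frac{3}{4})^n = - 5 \left(\frac{3}{4}\right)^{n}.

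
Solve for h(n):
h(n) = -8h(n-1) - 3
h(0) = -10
First-order linear non-homogeneous.
Homogeneous solution: h_h(n) = A·(-8)^n.
Try constant particular solution h_p = K: K = -8K - 3 ⇒ K = - \frac{1}{3}.
General: h(n) = A·(-8)^n - \frac{1}{3}.
Apply h(0) = -10: A - \frac{1}{3} = -10 ⇒ A = - \frac{29}{3}.
So h(n) = - \frac{29 \left(-8\right)^{n}}{3} - \frac{1}{3}.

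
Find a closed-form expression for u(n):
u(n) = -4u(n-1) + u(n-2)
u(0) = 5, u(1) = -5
Characteristic equation: x² + 4x - 1 = 0.
Discriminant Δ = (-4)² + 4·(1) = 20.
Roots r₁,₂ = (-4 ± √20)/2, so r₁ = -2 + \sqrt{5}, r₂ = - \sqrt{5} - 2.
General solution: u(n) = A·r₁^n + B·r₂^n.
From the initial conditions, A + B = 5 and r₁A + r₂B = -5.
Since r₁ - r₂ = √20: A = (-5 - (5)r₂)/√20 = \frac{\sqrt{5}}{2} + \frac{5}{2}, and B = 5 - A = \frac{5}{2} - \frac{\sqrt{5}}{2}.
So u(n) = \left(\frac{\sqrt{5}}{2} + \frac{5}{2}\right)\left(-2 + \sqrt{5}\right)^n + \left(\frac{5}{2} - \frac{\sqrt{5}}{2}\right)\left(- \sqrt{5} - 2\right)^n.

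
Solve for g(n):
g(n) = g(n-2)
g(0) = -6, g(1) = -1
Characteristic equation: x² - 1 = 0, which factors as (x - (-1))(x - (1)) = 0.
Roots r₁ = -1, r₂ = 1 (distinct).
General solution: g(n) = A·(-1)^n + B·(1)^n.
From g(0) = -6: A + B = -6.
From g(1) = -1: -A + B = -1.
Solving: A = - \frac{5}{2}, B = - \frac{7}{2}.
So g(n) = - \frac{5 \left(-1\right)^{n}}{2} - \frac{7}{2}.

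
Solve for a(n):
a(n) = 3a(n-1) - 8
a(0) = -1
First-order linear non-homogeneous.
Homogeneous solution: a_h(n) = A·(3)^n.
Try constant particular solution a_p = K: K = 3K - 8 ⇒ K = 4.
General: a(n) = A·(3)^n + 4.
Apply a(0) = -1: A + 4 = -1 ⇒ A = -5.
So a(n) = 4 - 5 \cdot 3^{n}.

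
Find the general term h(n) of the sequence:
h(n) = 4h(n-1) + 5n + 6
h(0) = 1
First-order linear with linear forcing.
Homogeneous solution: h_h(n) = A·(4)^n.
Try particular h_p(n) = pn + q. Substituting:
  pn + q = 4(p(n-1) + q) + 5n + 6.
Matching the n-coefficient: p = 4p + 5 ⇒ p = - \frac{5}{3}.
Matching constants: q = -4p + 4q + 6 ⇒ q = - \frac{38}{9}.
General: h(n) = A·(4)^n - \frac{5 n}{3} - \frac{38}{9}.
Apply h(0) = 1: A - \frac{38}{9} = 1 ⇒ A = \frac{47}{9}.
So h(n) = \frac{47 \cdot 4^{n}}{9} - \frac{5 n}{3} - \frac{38}{9}.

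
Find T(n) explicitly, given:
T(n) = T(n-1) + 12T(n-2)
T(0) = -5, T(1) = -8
Characteristic equation: x² - x - 12 = 0, which factors as (x - (4))(x - (-3)) = 0.
Roots r₁ = 4, r₂ = -3 (distinct).
General solution: T(n) = A·(4)^n + B·(-3)^n.
From T(0) = -5: A + B = -5.
From T(1) = -8: 4A - 3B = -8.
Solving: A = - \frac{23}{7}, B = - \frac{12}{7}.
So T(n) = - \frac{12 \left(-3\right)^{n}}{7} - \frac{23 \cdot 4^{n}}{7}.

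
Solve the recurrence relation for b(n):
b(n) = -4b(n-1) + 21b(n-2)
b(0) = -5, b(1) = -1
Characteristic equation: x² + 4x - 21 = 0, which factors as (x - (-7))(x - (3)) = 0.
Roots r₁ = -7, r₂ = 3 (distinct).
General solution: b(n) = A·(-7)^n + B·(3)^n.
From b(0) = -5: A + B = -5.
From b(1) = -1: -7A + 3B = -1.
Solving: A = - \frac{7}{5}, B = - \frac{18}{5}.
So b(n) = - \frac{7 \left(-7\right)^{n}}{5} - \frac{18 \cdot 3^{n}}{5}.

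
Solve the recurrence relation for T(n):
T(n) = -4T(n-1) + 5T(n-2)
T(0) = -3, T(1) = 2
Characteristic equation: x² + 4x - 5 = 0, which factors as (x - (1))(x - (-5)) = 0.
Roots r₁ = 1, r₂ = -5 (distinct).
General solution: T(n) = A·(1)^n + B·(-5)^n.
From T(0) = -3: A + B = -3.
From T(1) = 2: A - 5B = 2.
Solving: A = - \frac{13}{6}, B = - \frac{5}{6}.
So T(n) = - \frac{5 \left(-5\right)^{n}}{6} - \frac{13}{6}.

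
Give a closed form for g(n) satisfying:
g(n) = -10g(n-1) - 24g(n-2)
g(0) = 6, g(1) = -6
Characteristic equation: x² + 10x + 24 = 0, which factors as (x - (-4))(x - (-6)) = 0.
Roots r₁ = -4, r₂ = -6 (distinct).
General solution: g(n) = A·(-4)^n + B·(-6)^n.
From g(0) = 6: A + B = 6.
From g(1) = -6: -4A - 6B = -6.
Solving: A = 15, B = -9.
So g(n) = 15 \left(-4\right)^{n} - 9 \left(-6\right)^{n}.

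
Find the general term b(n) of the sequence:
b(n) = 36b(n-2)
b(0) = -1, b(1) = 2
Characteristic equation: x² - 36 = 0, which factors as (x - (6))(x - (-6)) = 0.
Roots r₁ = 6, r₂ = -6 (distinct).
General solution: b(n) = A·(6)^n + B·(-6)^n.
From b(0) = -1: A + B = -1.
From b(1) = 2: 6A - 6B = 2.
Solving: A = - \frac{1}{3}, B = - \frac{2}{3}.
So b(n) = - \frac{2 \left(-6\right)^{n}}{3} - \frac{6^{n}}{3}.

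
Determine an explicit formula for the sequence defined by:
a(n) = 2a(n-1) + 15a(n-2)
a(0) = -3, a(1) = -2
Characteristic equation: x² - 2x - 15 = 0, which factors as (x - (-3))(x - (5)) = 0.
Roots r₁ = -3, r₂ = 5 (distinct).
General solution: a(n) = A·(-3)^n + B·(5)^n.
From a(0) = -3: A + B = -3.
From a(1) = -2: -3A + 5B = -2.
Solving: A = - \frac{13}{8}, B = - \frac{11}{8}.
So a(n) = - \frac{13 \left(-3\right)^{n}}{8} - \frac{11 \cdot 5^{n}}{8}.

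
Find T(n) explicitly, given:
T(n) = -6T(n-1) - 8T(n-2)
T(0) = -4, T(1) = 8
Characteristic equation: x² + 6x + 8 = 0, which factors as (x - (-4))(x - (-2)) = 0.
Roots r₁ = -4, r₂ = -2 (distinct).
General solution: T(n) = A·(-4)^n + B·(-2)^n.
From T(0) = -4: A + B = -4.
From T(1) = 8: -4A - 2B = 8.
Solving: A = 0, B = -4.
So T(n) = - 4 \left(-2\right)^{n}.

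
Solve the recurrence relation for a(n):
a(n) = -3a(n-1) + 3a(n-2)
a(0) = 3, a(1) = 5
Characteristic equation: x² + 3x - 3 = 0.
Discriminant Δ = (-3)² + 4·(3) = 21.
Roots r₁,₂ = (-3 ± √21)/2, so r₁ = - \frac{3}{2} + \frac{\sqrt{21}}{2}, r₂ = - \frac{\sqrt{21}}{2} - \frac{3}{2}.
General solution: a(n) = A·r₁^n + B·r₂^n.
From the initial conditions, A + B = 3 and r₁A + r₂B = 5.
Since r₁ - r₂ = √21: A = (5 - (3)r₂)/√21 = \frac{3}{2} + \frac{19 \sqrt{21}}{42}, and B = 3 - A = \frac{3}{2} - \frac{19 \sqrt{21}}{42}.
So a(n) = \left(\frac{3}{2} + \frac{19 \sqrt{21}}{42}\right)\left(- \frac{3}{2} + \frac{\sqrt{21}}{2}\right)^n + \left(\frac{3}{2} - \frac{19 \sqrt{21}}{42}\right)\left(- \frac{\sqrt{21}}{2} - \frac{3}{2}\right)^n.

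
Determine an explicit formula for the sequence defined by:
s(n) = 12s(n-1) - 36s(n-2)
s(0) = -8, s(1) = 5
Characteristic equation: x² - 12x + 36 = 0, which is (x - (6))².
Repeated root r = 6.
General solution: s(n) = (A + Bn)·(6)^n.
From s(0) = -8: A = -8.
From s(1) = 5: (A + B)·(6) = 5 ⇒ B = \frac{53}{6}.
So s(n) = \left(\frac{53 n}{6} - 8\right) \cdot (6)^n.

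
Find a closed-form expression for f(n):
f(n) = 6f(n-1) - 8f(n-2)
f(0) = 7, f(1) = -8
Characteristic equation: x² - 6x + 8 = 0, which factors as (x - (4))(x - (2)) = 0.
Roots r₁ = 4, r₂ = 2 (distinct).
General solution: f(n) = A·(4)^n + B·(2)^n.
From f(0) = 7: A + B = 7.
From f(1) = -8: 4A + 2B = -8.
Solving: A = -11, B = 18.
So f(n) = 18 \cdot 2^{n} - 11 \cdot 4^{n}.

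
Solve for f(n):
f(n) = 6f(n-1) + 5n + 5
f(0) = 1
First-order linear with linear forcing.
Homogeneous solution: f_h(n) = A·(6)^n.
Try particular f_p(n) = pn + q. Substituting:
  pn + q = 6(p(n-1) + q) + 5n + 5.
Matching the n-coefficient: p = 6p + 5 ⇒ p = -1.
Matching constants: q = -6p + 6q + 5 ⇒ q = - \frac{11}{5}.
General: f(n) = A·(6)^n - n - \frac{11}{5}.
Apply f(0) = 1: A - \frac{11}{5} = 1 ⇒ A = \frac{16}{5}.
So f(n) = \frac{16 \cdot 6^{n}}{5} - n - \frac{11}{5}.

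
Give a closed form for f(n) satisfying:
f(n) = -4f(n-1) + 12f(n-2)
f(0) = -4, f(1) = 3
Characteristic equation: x² + 4x - 12 = 0, which factors as (x - (2))(x - (-6)) = 0.
Roots r₁ = 2, r₂ = -6 (distinct).
General solution: f(n) = A·(2)^n + B·(-6)^n.
From f(0) = -4: A + B = -4.
From f(1) = 3: 2A - 6B = 3.
Solving: A = - \frac{21}{8}, B = - \frac{11}{8}.
So f(n) = - \frac{11 \left(-6\right)^{n}}{8} - \frac{21 \cdot 2^{n}}{8}.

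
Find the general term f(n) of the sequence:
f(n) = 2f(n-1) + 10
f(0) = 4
First-order linear non-homogeneous.
Homogeneous solution: f_h(n) = A·(2)^n.
Try constant particular solution f_p = K: K = 2K + 10 ⇒ K = -10.
General: f(n) = A·(2)^n - 10.
Apply f(0) = 4: A - 10 = 4 ⇒ A = 14.
So f(n) = 14 \cdot 2^{n} - 10.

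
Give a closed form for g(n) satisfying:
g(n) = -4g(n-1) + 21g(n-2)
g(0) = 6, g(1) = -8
Characteristic equation: x² + 4x - 21 = 0, which factors as (x - (-7))(x - (3)) = 0.
Roots r₁ = -7, r₂ = 3 (distinct).
General solution: g(n) = A·(-7)^n + B·(3)^n.
From g(0) = 6: A + B = 6.
From g(1) = -8: -7A + 3B = -8.
Solving: A = \frac{13}{5}, B = \frac{17}{5}.
So g(n) = \frac{13 \left(-7\right)^{n}}{5} + \frac{17 \cdot 3^{n}}{5}.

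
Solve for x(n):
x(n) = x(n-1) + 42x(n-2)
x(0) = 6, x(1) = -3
Characteristic equation: x² - x - 42 = 0, which factors as (x - (-6))(x - (7)) = 0.
Roots r₁ = -6, r₂ = 7 (distinct).
General solution: x(n) = A·(-6)^n + B·(7)^n.
From x(0) = 6: A + B = 6.
From x(1) = -3: -6A + 7B = -3.
Solving: A = \frac{45}{13}, B = \frac{33}{13}.
So x(n) = \frac{45 \left(-6\right)^{n}}{13} + \frac{33 \cdot 7^{n}}{13}.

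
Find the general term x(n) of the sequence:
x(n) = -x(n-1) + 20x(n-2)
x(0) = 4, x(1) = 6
Characteristic equation: x² + x - 20 = 0, which factors as (x - (-5))(x - (4)) = 0.
Roots r₁ = -5, r₂ = 4 (distinct).
General solution: x(n) = A·(-5)^n + B·(4)^n.
From x(0) = 4: A + B = 4.
From x(1) = 6: -5A + 4B = 6.
Solving: A = \frac{10}{9}, B = \frac{26}{9}.
So x(n) = \frac{10 \left(-5\right)^{n}}{9} + \frac{26 \cdot 4^{n}}{9}.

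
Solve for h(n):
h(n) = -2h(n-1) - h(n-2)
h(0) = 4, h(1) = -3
Characteristic equation: x² + 2x + 1 = 0, which is (x - (-1))².
Repeated root r = -1.
General solution: h(n) = (A + Bn)·(-1)^n.
From h(0) = 4: A = 4.
From h(1) = -3: (A + B)·(-1) = -3 ⇒ B = -1.
So h(n) = \left(4 - n\right) \cdot (-1)^n.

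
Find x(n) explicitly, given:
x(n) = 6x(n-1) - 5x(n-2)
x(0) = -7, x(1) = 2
Characteristic equation: x² - 6x + 5 = 0, which factors as (x - (5))(x - (1)) = 0.
Roots r₁ = 5, r₂ = 1 (distinct).
General solution: x(n) = A·(5)^n + B·(1)^n.
From x(0) = -7: A + B = -7.
From x(1) = 2: 5A + B = 2.
Solving: A = \frac{9}{4}, B = - \frac{37}{4}.
So x(n) = \frac{9 \cdot 5^{n}}{4} - \frac{37}{4}.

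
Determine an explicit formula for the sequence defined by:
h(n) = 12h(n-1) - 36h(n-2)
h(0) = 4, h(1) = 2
Characteristic equation: x² - 12x + 36 = 0, which is (x - (6))².
Repeated root r = 6.
General solution: h(n) = (A + Bn)·(6)^n.
From h(0) = 4: A = 4.
From h(1) = 2: (A + B)·(6) = 2 ⇒ B = - \frac{11}{3}.
So h(n) = \left(4 - \frac{11 n}{3}\right) \cdot (6)^n.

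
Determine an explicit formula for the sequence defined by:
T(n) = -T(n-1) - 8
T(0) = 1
First-order linear non-homogeneous.
Homogeneous solution: T_h(n) = A·(-1)^n.
Try constant particular solution T_p = K: K = -K - 8 ⇒ K = -4.
General: T(n) = A·(-1)^n - 4.
Apply T(0) = 1: A - 4 = 1 ⇒ A = 5.
So T(n) = 5 \left(-1\right)^{n} - 4.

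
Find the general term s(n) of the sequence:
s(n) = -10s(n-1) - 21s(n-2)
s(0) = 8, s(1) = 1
Characteristic equation: x² + 10x + 21 = 0, which factors as (x - (-7))(x - (-3)) = 0.
Roots r₁ = -7, r₂ = -3 (distinct).
General solution: s(n) = A·(-7)^n + B·(-3)^n.
From s(0) = 8: A + B = 8.
From s(1) = 1: -7A - 3B = 1.
Solving: A = - \frac{25}{4}, B = \frac{57}{4}.
So s(n) = \frac{57 \left(-3\right)^{n}}{4} - \frac{25 \left(-7\right)^{n}}{4}.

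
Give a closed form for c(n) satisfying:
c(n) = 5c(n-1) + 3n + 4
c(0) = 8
First-order linear with linear forcing.
Homogeneous solution: c_h(n) = A·(5)^n.
Try particular c_p(n) = pn + q. Substituting:
  pn + q = 5(p(n-1) + q) + 3n + 4.
Matching the n-coefficient: p = 5p + 3 ⇒ p = - \frac{3}{4}.
Matching constants: q = -5p + 5q + 4 ⇒ q = - \frac{31}{16}.
General: c(n) = A·(5)^n - \frac{3 n}{4} - \frac{31}{16}.
Apply c(0) = 8: A - \frac{31}{16} = 8 ⇒ A = \frac{159}{16}.
So c(n) = \frac{159 \cdot 5^{n}}{16} - \frac{3 n}{4} - \frac{31}{16}.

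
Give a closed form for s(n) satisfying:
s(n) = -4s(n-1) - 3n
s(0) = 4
First-order linear with linear forcing.
Homogeneous solution: s_h(n) = A·(-4)^n.
Try particular s_p(n) = pn + q. Substituting:
  pn + q = -4(p(n-1) + q) - 3n.
Matching the n-coefficient: p = -4p - 3 ⇒ p = - \frac{3}{5}.
Matching constants: q = 4p - 4q ⇒ q = - \frac{12}{25}.
General: s(n) = A·(-4)^n - \frac{3 n}{5} - \frac{12}{25}.
Apply s(0) = 4: A - \frac{12}{25} = 4 ⇒ A = \frac{112}{25}.
So s(n) = \frac{112 \left(-4\right)^{n}}{25} - \frac{3 n}{5} - \frac{12}{25}.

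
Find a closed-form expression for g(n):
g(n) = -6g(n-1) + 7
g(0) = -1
First-order linear non-homogeneous.
Homogeneous solution: g_h(n) = A·(-6)^n.
Try constant particular solution g_p = K: K = -6K + 7 ⇒ K = 1.
General: g(n) = A·(-6)^n + 1.
Apply g(0) = -1: A + 1 = -1 ⇒ A = -2.
So g(n) = 1 - 2 \left(-6\right)^{n}.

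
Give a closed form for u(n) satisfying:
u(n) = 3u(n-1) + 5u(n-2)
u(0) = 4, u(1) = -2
Characteristic equation: x² - 3x - 5 = 0.
Discriminant Δ = (3)² + 4·(5) = 29.
Roots r₁,₂ = (3 ± √29)/2, so r₁ = \frac{3}{2} + \frac{\sqrt{29}}{2}, r₂ = \frac{3}{2} - \frac{\sqrt{29}}{2}.
General solution: u(n) = A·r₁^n + B·r₂^n.
From the initial conditions, A + B = 4 and r₁A + r₂B = -2.
Since r₁ - r₂ = √29: A = (-2 - (4)r₂)/√29 = 2 - \frac{8 \sqrt{29}}{29}, and B = 4 - A = \frac{8 \sqrt{29}}{29} + 2.
So u(n) = \left(2 - \frac{8 \sqrt{29}}{29}\right)\left(\frac{3}{2} + \frac{\sqrt{29}}{2}\right)^n + \left(\frac{8 \sqrt{29}}{29} + 2\right)\left(\frac{3}{2} - \frac{\sqrt{29}}{2}\right)^n.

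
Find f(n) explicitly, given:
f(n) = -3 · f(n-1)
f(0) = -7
Pure geometric recurrence with ratio -3.
By induction f(n) = f(0) · (-3)^n = - 7 \left(-3\right)^{n}.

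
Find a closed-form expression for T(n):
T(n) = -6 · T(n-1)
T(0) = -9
Pure geometric recurrence with ratio -6.
By induction T(n) = T(0) · (-6)^n = - 9 \left(-6\right)^{n}.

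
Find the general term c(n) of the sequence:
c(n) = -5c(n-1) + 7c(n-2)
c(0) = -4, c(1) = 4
Characteristic equation: x² + 5x - 7 = 0.
Discriminant Δ = (-5)² + 4·(7) = 53.
Roots r₁,₂ = (-5 ± √53)/2, so r₁ = - \frac{5}{2} + \frac{\sqrt{53}}{2}, r₂ = - \frac{\sqrt{53}}{2} - \frac{5}{2}.
General solution: c(n) = A·r₁^n + B·r₂^n.
From the initial conditions, A + B = -4 and r₁A + r₂B = 4.
Since r₁ - r₂ = √53: A = (4 - (-4)r₂)/√53 = -2 - \frac{6 \sqrt{53}}{53}, and B = -4 - A = -2 + \frac{6 \sqrt{53}}{53}.
So c(n) = \left(-2 - \frac{6 \sqrt{53}}{53}\right)\left(- \frac{5}{2} + \frac{\sqrt{53}}{2}\right)^n + \left(-2 + \frac{6 \sqrt{53}}{53}\right)\left(- \frac{\sqrt{53}}{2} - \frac{5}{2}\right)^n.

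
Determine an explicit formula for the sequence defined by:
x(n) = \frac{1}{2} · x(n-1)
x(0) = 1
Pure geometric recurrence with ratio \frac{1}{2}.
By induction x(n) = x(0) · (\frac{1}{2})^n = \left(\frac{1}{2}\right)^{n}.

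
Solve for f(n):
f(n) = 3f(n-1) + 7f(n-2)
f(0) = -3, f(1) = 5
Characteristic equation: x² - 3x - 7 = 0.
Discriminant Δ = (3)² + 4·(7) = 37.
Roots r₁,₂ = (3 ± √37)/2, so r₁ = \frac{3}{2} + \frac{\sqrt{37}}{2}, r₂ = \frac{3}{2} - \frac{\sqrt{37}}{2}.
General solution: f(n) = A·r₁^n + B·r₂^n.
From the initial conditions, A + B = -3 and r₁A + r₂B = 5.
Since r₁ - r₂ = √37: A = (5 - (-3)r₂)/√37 = - \frac{3}{2} + \frac{19 \sqrt{37}}{74}, and B = -3 - A = - \frac{19 \sqrt{37}}{74} - \frac{3}{2}.
So f(n) = \left(- \frac{3}{2} + \frac{19 \sqrt{37}}{74}\right)\left(\frac{3}{2} + \frac{\sqrt{37}}{2}\right)^n + \left(- \frac{19 \sqrt{37}}{74} - \frac{3}{2}\right)\left(\frac{3}{2} - \frac{\sqrt{37}}{2}\right)^n.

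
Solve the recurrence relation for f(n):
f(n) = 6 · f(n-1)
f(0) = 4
Pure geometric recurrence with ratio 6.
By induction f(n) = f(0) · (6)^n = 4 \cdot 6^{n}.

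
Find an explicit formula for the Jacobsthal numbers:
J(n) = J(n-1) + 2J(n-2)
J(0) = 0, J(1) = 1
This is the Jacobsthal sequence.
Characteristic equation: x² - x - 2 = 0; roots r₁ = 2, r₂ = -1.
General: J(n) = A·r₁^n + B·r₂^n. Solving with J(0)=0, J(1)=1 gives A = \frac{1}{3}, B = - \frac{1}{3}.
So J(n) = - \frac{\left(-1\right)^{n}}{3} + \frac{2^{n}}{3}.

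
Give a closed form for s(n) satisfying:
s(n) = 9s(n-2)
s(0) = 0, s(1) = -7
Characteristic equation: x² - 9 = 0, which factors as (x - (-3))(x - (3)) = 0.
Roots r₁ = -3, r₂ = 3 (distinct).
General solution: s(n) = A·(-3)^n + B·(3)^n.
From s(0) = 0: A + B = 0.
From s(1) = -7: -3A + 3B = -7.
Solving: A = \frac{7}{6}, B = - \frac{7}{6}.
So s(n) = \frac{7 \left(-3\right)^{n}}{6} - \frac{7 \cdot 3^{n}}{6}.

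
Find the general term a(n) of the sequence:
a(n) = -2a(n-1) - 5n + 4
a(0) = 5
First-order linear with linear forcing.
Homogeneous solution: a_h(n) = A·(-2)^n.
Try particular a_p(n) = pn + q. Substituting:
  pn + q = -2(p(n-1) + q) - 5n + 4.
Matching the n-coefficient: p = -2p - 5 ⇒ p = - \frac{5}{3}.
Matching constants: q = 2p - 2q + 4 ⇒ q = \frac{2}{9}.
General: a(n) = A·(-2)^n - \frac{5 n}{3} + \frac{2}{9}.
Apply a(0) = 5: A + \frac{2}{9} = 5 ⇒ A = \frac{43}{9}.
So a(n) = \frac{43 \left(-2\right)^{n}}{9} - \frac{5 n}{3} + \frac{2}{9}.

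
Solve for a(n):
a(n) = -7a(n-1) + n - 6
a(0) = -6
First-order linear with linear forcing.
Homogeneous solution: a_h(n) = A·(-7)^n.
Try particular a_p(n) = pn + q. Substituting:
  pn + q = -7(p(n-1) + q) + n - 6.
Matching the n-coefficient: p = -7p + 1 ⇒ p = \frac{1}{8}.
Matching constants: q = 7p - 7q - 6 ⇒ q = - \frac{41}{64}.
General: a(n) = A·(-7)^n + \frac{n}{8} - \frac{41}{64}.
Apply a(0) = -6: A - \frac{41}{64} = -6 ⇒ A = - \frac{343}{64}.
So a(n) = - \frac{343 \left(-7\right)^{n}}{64} + \frac{n}{8} - \frac{41}{64}.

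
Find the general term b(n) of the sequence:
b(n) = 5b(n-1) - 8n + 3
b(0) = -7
First-order linear with linear forcing.
Homogeneous solution: b_h(n) = A·(5)^n.
Try particular b_p(n) = pn + q. Substituting:
  pn + q = 5(p(n-1) + q) - 8n + 3.
Matching the n-coefficient: p = 5p - 8 ⇒ p = 2.
Matching constants: q = -5p + 5q + 3 ⇒ q = \frac{7}{4}.
General: b(n) = A·(5)^n + 2 n + \frac{7}{4}.
Apply b(0) = -7: A + \frac{7}{4} = -7 ⇒ A = - \frac{35}{4}.
So b(n) = - \frac{35 \cdot 5^{n}}{4} + 2 n + \frac{7}{4}.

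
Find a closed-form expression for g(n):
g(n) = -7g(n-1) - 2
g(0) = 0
First-order linear non-homogeneous.
Homogeneous solution: g_h(n) = A·(-7)^n.
Try constant particular solution g_p = K: K = -7K - 2 ⇒ K = - \frac{1}{4}.
General: g(n) = A·(-7)^n - \frac{1}{4}.
Apply g(0) = 0: A - \frac{1}{4} = 0 ⇒ A = \frac{1}{4}.
So g(n) = \frac{\left(-7\right)^{n}}{4} - \frac{1}{4}.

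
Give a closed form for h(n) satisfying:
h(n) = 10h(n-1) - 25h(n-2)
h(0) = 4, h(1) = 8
Characteristic equation: x² - 10x + 25 = 0, which is (x - (5))².
Repeated root r = 5.
General solution: h(n) = (A + Bn)·(5)^n.
From h(0) = 4: A = 4.
From h(1) = 8: (A + B)·(5) = 8 ⇒ B = - \frac{12}{5}.
So h(n) = \left(4 - \frac{12 n}{5}\right) \cdot (5)^n.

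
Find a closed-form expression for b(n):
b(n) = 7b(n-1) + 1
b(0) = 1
First-order linear non-homogeneous.
Homogeneous solution: b_h(n) = A·(7)^n.
Try constant particular solution b_p = K: K = 7K + 1 ⇒ K = - \frac{1}{6}.
General: b(n) = A·(7)^n - \frac{1}{6}.
Apply b(0) = 1: A - \frac{1}{6} = 1 ⇒ A = \frac{7}{6}.
So b(n) = \frac{7 \cdot 7^{n}}{6} - \frac{1}{6}.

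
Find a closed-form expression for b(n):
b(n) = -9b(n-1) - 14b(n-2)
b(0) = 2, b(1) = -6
Characteristic equation: x² + 9x + 14 = 0, which factors as (x - (-2))(x - (-7)) = 0.
Roots r₁ = -2, r₂ = -7 (distinct).
General solution: b(n) = A·(-2)^n + B·(-7)^n.
From b(0) = 2: A + B = 2.
From b(1) = -6: -2A - 7B = -6.
Solving: A = \frac{8}{5}, B = \frac{2}{5}.
So b(n) = \frac{8 \left(-2\right)^{n}}{5} + \frac{2 \left(-7\right)^{n}}{5}.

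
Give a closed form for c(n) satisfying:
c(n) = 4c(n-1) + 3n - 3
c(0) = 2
First-order linear with linear forcing.
Homogeneous solution: c_h(n) = A·(4)^n.
Try particular c_p(n) = pn + q. Substituting:
  pn + q = 4(p(n-1) + q) + 3n - 3.
Matching the n-coefficient: p = 4p + 3 ⇒ p = -1.
Matching constants: q = -4p + 4q - 3 ⇒ q = - \frac{1}{3}.
General: c(n) = A·(4)^n - n - \frac{1}{3}.
Apply c(0) = 2: A - \frac{1}{3} = 2 ⇒ A = \frac{7}{3}.
So c(n) = \frac{7 \cdot 4^{n}}{3} - n - \frac{1}{3}.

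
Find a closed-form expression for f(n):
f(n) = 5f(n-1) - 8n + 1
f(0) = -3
First-order linear with linear forcing.
Homogeneous solution: f_h(n) = A·(5)^n.
Try particular f_p(n) = pn + q. Substituting:
  pn + q = 5(p(n-1) + q) - 8n + 1.
Matching the n-coefficient: p = 5p - 8 ⇒ p = 2.
Matching constants: q = -5p + 5q + 1 ⇒ q = \frac{9}{4}.
General: f(n) = A·(5)^n + 2 n + \frac{9}{4}.
Apply f(0) = -3: A + \frac{9}{4} = -3 ⇒ A = - \frac{21}{4}.
So f(n) = - \frac{21 \cdot 5^{n}}{4} + 2 n + \frac{9}{4}.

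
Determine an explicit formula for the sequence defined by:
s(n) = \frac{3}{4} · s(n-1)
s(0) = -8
Pure geometric recurrence with ratio \frac{3}{4}.
By induction s(n) = s(0) · (\frac{3}{4})^n = - 8 \left(\frac{3}{4}\right)^{n}.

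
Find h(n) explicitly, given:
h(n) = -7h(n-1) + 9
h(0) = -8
First-order linear non-homogeneous.
Homogeneous solution: h_h(n) = A·(-7)^n.
Try constant particular solution h_p = K: K = -7K + 9 ⇒ K = \frac{9}{8}.
General: h(n) = A·(-7)^n + \frac{9}{8}.
Apply h(0) = -8: A + \frac{9}{8} = -8 ⇒ A = - \frac{73}{8}.
So h(n) = \frac{9}{8} - \frac{73 \left(-7\right)^{n}}{8}.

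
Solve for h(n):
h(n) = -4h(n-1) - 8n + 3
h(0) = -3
First-order linear with linear forcing.
Homogeneous solution: h_h(n) = A·(-4)^n.
Try particular h_p(n) = pn + q. Substituting:
  pn + q = -4(p(n-1) + q) - 8n + 3.
Matching the n-coefficient: p = -4p - 8 ⇒ p = - \frac{8}{5}.
Matching constants: q = 4p - 4q + 3 ⇒ q = - \frac{17}{25}.
General: h(n) = A·(-4)^n - \frac{8 n}{5} - \frac{17}{25}.
Apply h(0) = -3: A - \frac{17}{25} = -3 ⇒ A = - \frac{58}{25}.
So h(n) = - \frac{58 \left(-4\right)^{n}}{25} - \frac{8 n}{5} - \frac{17}{25}.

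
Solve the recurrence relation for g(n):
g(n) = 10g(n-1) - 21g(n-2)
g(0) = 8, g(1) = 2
Characteristic equation: x² - 10x + 21 = 0, which factors as (x - (7))(x - (3)) = 0.
Roots r₁ = 7, r₂ = 3 (distinct).
General solution: g(n) = A·(7)^n + B·(3)^n.
From g(0) = 8: A + B = 8.
From g(1) = 2: 7A + 3B = 2.
Solving: A = - \frac{11}{2}, B = \frac{27}{2}.
So g(n) = \frac{27 \cdot 3^{n}}{2} - \frac{11 \cdot 7^{n}}{2}.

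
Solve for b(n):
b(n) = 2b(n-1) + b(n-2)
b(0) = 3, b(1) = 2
Characteristic equation: x² - 2x - 1 = 0.
Discriminant Δ = (2)² + 4·(1) = 8.
Roots r₁,₂ = (2 ± √8)/2, so r₁ = 1 + \sqrt{2}, r₂ = 1 - \sqrt{2}.
General solution: b(n) = A·r₁^n + B·r₂^n.
From the initial conditions, A + B = 3 and r₁A + r₂B = 2.
Since r₁ - r₂ = √8: A = (2 - (3)r₂)/√8 = \frac{3}{2} - \frac{\sqrt{2}}{4}, and B = 3 - A = \frac{\sqrt{2}}{4} + \frac{3}{2}.
So b(n) = \left(\frac{3}{2} - \frac{\sqrt{2}}{4}\right)\left(1 + \sqrt{2}\right)^n + \left(\frac{\sqrt{2}}{4} + \frac{3}{2}\right)\left(1 - \sqrt{2}\right)^n.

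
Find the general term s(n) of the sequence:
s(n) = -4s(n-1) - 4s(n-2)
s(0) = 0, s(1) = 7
Characteristic equation: x² + 4x + 4 = 0, which is (x - (-2))².
Repeated root r = -2.
General solution: s(n) = (A + Bn)·(-2)^n.
From s(0) = 0: A = 0.
From s(1) = 7: (A + B)·(-2) = 7 ⇒ B = - \frac{7}{2}.
So s(n) = \left(- \frac{7 n}{2}\right) \cdot (-2)^n.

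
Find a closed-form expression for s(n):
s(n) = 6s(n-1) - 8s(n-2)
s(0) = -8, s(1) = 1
Characteristic equation: x² - 6x + 8 = 0, which factors as (x - (4))(x - (2)) = 0.
Roots r₁ = 4, r₂ = 2 (distinct).
General solution: s(n) = A·(4)^n + B·(2)^n.
From s(0) = -8: A + B = -8.
From s(1) = 1: 4A + 2B = 1.
Solving: A = \frac{17}{2}, B = - \frac{33}{2}.
So s(n) = - \frac{33 \cdot 2^{n}}{2} + \frac{17 \cdot 4^{n}}{2}.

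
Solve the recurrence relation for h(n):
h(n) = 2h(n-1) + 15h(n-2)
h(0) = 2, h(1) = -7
Characteristic equation: x² - 2x - 15 = 0, which factors as (x - (-3))(x - (5)) = 0.
Roots r₁ = -3, r₂ = 5 (distinct).
General solution: h(n) = A·(-3)^n + B·(5)^n.
From h(0) = 2: A + B = 2.
From h(1) = -7: -3A + 5B = -7.
Solving: A = \frac{17}{8}, B = - \frac{1}{8}.
So h(n) = \frac{17 \left(-3\right)^{n}}{8} - \frac{5^{n}}{8}.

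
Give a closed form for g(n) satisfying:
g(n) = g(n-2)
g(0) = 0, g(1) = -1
Characteristic equation: x² - 1 = 0, which factors as (x - (-1))(x - (1)) = 0.
Roots r₁ = -1, r₂ = 1 (distinct).
General solution: g(n) = A·(-1)^n + B·(1)^n.
From g(0) = 0: A + B = 0.
From g(1) = -1: -A + B = -1.
Solving: A = \frac{1}{2}, B = - \frac{1}{2}.
So g(n) = \frac{\left(-1\right)^{n}}{2} - \frac{1}{2}.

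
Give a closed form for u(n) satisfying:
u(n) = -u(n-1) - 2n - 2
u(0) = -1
First-order linear with linear forcing.
Homogeneous solution: u_h(n) = A·(-1)^n.
Try particular u_p(n) = pn + q. Substituting:
  pn + q = -(p(n-1) + q) - 2n - 2.
Matching the n-coefficient: p = -p - 2 ⇒ p = -1.
Matching constants: q = p - q - 2 ⇒ q = - \frac{3}{2}.
General: u(n) = A·(-1)^n - n - \frac{3}{2}.
Apply u(0) = -1: A - \frac{3}{2} = -1 ⇒ A = \frac{1}{2}.
So u(n) = \frac{\left(-1\right)^{n}}{2} - n - \frac{3}{2}.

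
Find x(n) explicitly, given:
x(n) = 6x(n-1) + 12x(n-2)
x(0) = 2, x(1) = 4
Characteristic equation: x² - 6x - 12 = 0.
Discriminant Δ = (6)² + 4·(12) = 84.
Roots r₁,₂ = (6 ± √84)/2, so r₁ = 3 + \sqrt{21}, r₂ = 3 - \sqrt{21}.
General solution: x(n) = A·r₁^n + B·r₂^n.
From the initial conditions, A + B = 2 and r₁A + r₂B = 4.
Since r₁ - r₂ = √84: A = (4 - (2)r₂)/√84 = 1 - \frac{\sqrt{21}}{21}, and B = 2 - A = \frac{\sqrt{21}}{21} + 1.
So x(n) = \left(1 - \frac{\sqrt{21}}{21}\right)\left(3 + \sqrt{21}\right)^n + \left(\frac{\sqrt{21}}{21} + 1\right)\left(3 - \sqrt{21}\right)^n.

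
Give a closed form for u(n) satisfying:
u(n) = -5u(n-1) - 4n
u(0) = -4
First-order linear with linear forcing.
Homogeneous solution: u_h(n) = A·(-5)^n.
Try particular u_p(n) = pn + q. Substituting:
  pn + q = -5(p(n-1) + q) - 4n.
Matching the n-coefficient: p = -5p - 4 ⇒ p = - \frac{2}{3}.
Matching constants: q = 5p - 5q ⇒ q = - \frac{5}{9}.
General: u(n) = A·(-5)^n - \frac{2 n}{3} - \frac{5}{9}.
Apply u(0) = -4: A - \frac{5}{9} = -4 ⇒ A = - \frac{31}{9}.
So u(n) = - \frac{31 \left(-5\right)^{n}}{9} - \frac{2 n}{3} - \frac{5}{9}.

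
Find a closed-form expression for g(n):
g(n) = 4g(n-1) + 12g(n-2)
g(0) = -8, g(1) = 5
Characteristic equation: x² - 4x - 12 = 0, which factors as (x - (6))(x - (-2)) = 0.
Roots r₁ = 6, r₂ = -2 (distinct).
General solution: g(n) = A·(6)^n + B·(-2)^n.
From g(0) = -8: A + B = -8.
From g(1) = 5: 6A - 2B = 5.
Solving: A = - \frac{11}{8}, B = - \frac{53}{8}.
So g(n) = - \frac{53 \left(-2\right)^{n}}{8} - \frac{11 \cdot 6^{n}}{8}.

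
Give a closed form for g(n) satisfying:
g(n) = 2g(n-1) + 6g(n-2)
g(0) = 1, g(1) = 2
Characteristic equation: x² - 2x - 6 = 0.
Discriminant Δ = (2)² + 4·(6) = 28.
Roots r₁,₂ = (2 ± √28)/2, so r₁ = 1 + \sqrt{7}, r₂ = 1 - \sqrt{7}.
General solution: g(n) = A·r₁^n + B·r₂^n.
From the initial conditions, A + B = 1 and r₁A + r₂B = 2.
Since r₁ - r₂ = √28: A = (2 - (1)r₂)/√28 = \frac{\sqrt{7}}{14} + \frac{1}{2}, and B = 1 - A = \frac{1}{2} - \frac{\sqrt{7}}{14}.
So g(n) = \left(\frac{\sqrt{7}}{14} + \frac{1}{2}\right)\left(1 + \sqrt{7}\right)^n + \left(\frac{1}{2} - \frac{\sqrt{7}}{14}\right)\left(1 - \sqrt{7}\right)^n.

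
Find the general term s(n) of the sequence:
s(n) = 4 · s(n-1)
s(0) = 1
Pure geometric recurrence with ratio 4.
By induction s(n) = s(0) · (4)^n = 4^{n}.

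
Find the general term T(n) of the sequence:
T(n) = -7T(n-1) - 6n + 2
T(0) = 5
First-order linear with linear forcing.
Homogeneous solution: T_h(n) = A·(-7)^n.
Try particular T_p(n) = pn + q. Substituting:
  pn + q = -7(p(n-1) + q) - 6n + 2.
Matching the n-coefficient: p = -7p - 6 ⇒ p = - \frac{3}{4}.
Matching constants: q = 7p - 7q + 2 ⇒ q = - \frac{13}{32}.
General: T(n) = A·(-7)^n - \frac{3 n}{4} - \frac{13}{32}.
Apply T(0) = 5: A - \frac{13}{32} = 5 ⇒ A = \frac{173}{32}.
So T(n) = \frac{173 \left(-7\right)^{n}}{32} - \frac{3 n}{4} - \frac{13}{32}.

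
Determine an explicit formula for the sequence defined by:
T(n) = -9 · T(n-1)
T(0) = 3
Pure geometric recurrence with ratio -9.
By induction T(n) = T(0) · (-9)^n = 3 \left(-9\right)^{n}.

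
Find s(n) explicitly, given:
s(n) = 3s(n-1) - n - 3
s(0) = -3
First-order linear with linear forcing.
Homogeneous solution: s_h(n) = A·(3)^n.
Try particular s_p(n) = pn + q. Substituting:
  pn + q = 3(p(n-1) + q) - n - 3.
Matching the n-coefficient: p = 3p - 1 ⇒ p = \frac{1}{2}.
Matching constants: q = -3p + 3q - 3 ⇒ q = \frac{9}{4}.
General: s(n) = A·(3)^n + \frac{n}{2} + \frac{9}{4}.
Apply s(0) = -3: A + \frac{9}{4} = -3 ⇒ A = - \frac{21}{4}.
So s(n) = - \frac{21 \cdot 3^{n}}{4} + \frac{n}{2} + \frac{9}{4}.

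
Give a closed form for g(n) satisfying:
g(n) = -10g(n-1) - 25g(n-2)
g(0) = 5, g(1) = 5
Characteristic equation: x² + 10x + 25 = 0, which is (x - (-5))².
Repeated root r = -5.
General solution: g(n) = (A + Bn)·(-5)^n.
From g(0) = 5: A = 5.
From g(1) = 5: (A + B)·(-5) = 5 ⇒ B = -6.
So g(n) = \left(5 - 6 n\right) \cdot (-5)^n.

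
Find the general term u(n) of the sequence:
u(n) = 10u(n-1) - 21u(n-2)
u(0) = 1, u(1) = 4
Characteristic equation: x² - 10x + 21 = 0, which factors as (x - (3))(x - (7)) = 0.
Roots r₁ = 3, r₂ = 7 (distinct).
General solution: u(n) = A·(3)^n + B·(7)^n.
From u(0) = 1: A + B = 1.
From u(1) = 4: 3A + 7B = 4.
Solving: A = \frac{3}{4}, B = \frac{1}{4}.
So u(n) = \frac{3 \cdot 3^{n}}{4} + \frac{7^{n}}{4}.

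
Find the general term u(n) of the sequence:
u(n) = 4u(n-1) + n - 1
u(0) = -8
First-order linear with linear forcing.
Homogeneous solution: u_h(n) = A·(4)^n.
Try particular u_p(n) = pn + q. Substituting:
  pn + q = 4(p(n-1) + q) + n - 1.
Matching the n-coefficient: p = 4p + 1 ⇒ p = - \frac{1}{3}.
Matching constants: q = -4p + 4q - 1 ⇒ q = - \frac{1}{9}.
General: u(n) = A·(4)^n - \frac{n}{3} - \frac{1}{9}.
Apply u(0) = -8: A - \frac{1}{9} = -8 ⇒ A = - \frac{71}{9}.
So u(n) = - \frac{71 \cdot 4^{n}}{9} - \frac{n}{3} - \frac{1}{9}.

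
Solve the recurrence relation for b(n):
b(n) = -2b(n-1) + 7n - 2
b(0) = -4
First-order linear with linear forcing.
Homogeneous solution: b_h(n) = A·(-2)^n.
Try particular b_p(n) = pn + q. Substituting:
  pn + q = -2(p(n-1) + q) + 7n - 2.
Matching the n-coefficient: p = -2p + 7 ⇒ p = \frac{7}{3}.
Matching constants: q = 2p - 2q - 2 ⇒ q = \frac{8}{9}.
General: b(n) = A·(-2)^n + \frac{7 n}{3} + \frac{8}{9}.
Apply b(0) = -4: A + \frac{8}{9} = -4 ⇒ A = - \frac{44}{9}.
So b(n) = - \frac{44 \left(-2\right)^{n}}{9} + \frac{7 n}{3} + \frac{8}{9}.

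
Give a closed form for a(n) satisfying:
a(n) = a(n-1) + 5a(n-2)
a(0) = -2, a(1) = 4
Characteristic equation: x² - x - 5 = 0.
Discriminant Δ = (1)² + 4·(5) = 21.
Roots r₁,₂ = (1 ± √21)/2, so r₁ = \frac{1}{2} + \frac{\sqrt{21}}{2}, r₂ = \frac{1}{2} - \frac{\sqrt{21}}{2}.
General solution: a(n) = A·r₁^n + B·r₂^n.
From the initial conditions, A + B = -2 and r₁A + r₂B = 4.
Since r₁ - r₂ = √21: A = (4 - (-2)r₂)/√21 = -1 + \frac{5 \sqrt{21}}{21}, and B = -2 - A = - \frac{5 \sqrt{21}}{21} - 1.
So a(n) = \left(-1 + \frac{5 \sqrt{21}}{21}\right)\left(\frac{1}{2} + \frac{\sqrt{21}}{2}\right)^n + \left(- \frac{5 \sqrt{21}}{21} - 1\right)\left(\frac{1}{2} - \frac{\sqrt{21}}{2}\right)^n.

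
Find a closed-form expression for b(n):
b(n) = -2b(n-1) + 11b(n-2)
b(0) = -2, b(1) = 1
Characteristic equation: x² + 2x - 11 = 0.
Discriminant Δ = (-2)² + 4·(11) = 48.
Roots r₁,₂ = (-2 ± √48)/2, so r₁ = -1 + 2 \sqrt{3}, r₂ = - 2 \sqrt{3} - 1.
General solution: b(n) = A·r₁^n + B·r₂^n.
From the initial conditions, A + B = -2 and r₁A + r₂B = 1.
Since r₁ - r₂ = √48: A = (1 - (-2)r₂)/√48 = -1 - \frac{\sqrt{3}}{12}, and B = -2 - A = -1 + \frac{\sqrt{3}}{12}.
So b(n) = \left(-1 - \frac{\sqrt{3}}{12}\right)\left(-1 + 2 \sqrt{3}\right)^n + \left(-1 + \frac{\sqrt{3}}{12}\right)\left(- 2 \sqrt{3} - 1\right)^n.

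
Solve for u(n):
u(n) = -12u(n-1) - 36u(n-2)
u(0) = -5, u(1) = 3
Characteristic equation: x² + 12x + 36 = 0, which is (x - (-6))².
Repeated root r = -6.
General solution: u(n) = (A + Bn)·(-6)^n.
From u(0) = -5: A = -5.
From u(1) = 3: (A + B)·(-6) = 3 ⇒ B = \frac{9}{2}.
So u(n) = \left(\frac{9 n}{2} - 5\right) \cdot (-6)^n.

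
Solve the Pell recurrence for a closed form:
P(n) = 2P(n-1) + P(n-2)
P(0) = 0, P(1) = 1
This is the Pell sequence.
Characteristic equation: x² - 2x - 1 = 0; roots r₁ = 1 + \sqrt{2}, r₂ = 1 - \sqrt{2}.
General: P(n) = A·r₁^n + B·r₂^n. Solving with P(0)=0, P(1)=1 gives A = \frac{\sqrt{2}}{4}, B = - \frac{\sqrt{2}}{4}.
So P(n) = \frac{\sqrt{2} \left(- \left(1 - \sqrt{2}\right)^{n} + \left(1 + \sqrt{2}\right)^{n}\right)}{4}.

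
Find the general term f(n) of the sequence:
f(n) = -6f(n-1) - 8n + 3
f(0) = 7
First-order linear with linear forcing.
Homogeneous solution: f_h(n) = A·(-6)^n.
Try particular f_p(n) = pn + q. Substituting:
  pn + q = -6(p(n-1) + q) - 8n + 3.
Matching the n-coefficient: p = -6p - 8 ⇒ p = - \frac{8}{7}.
Matching constants: q = 6p - 6q + 3 ⇒ q = - \frac{27}{49}.
General: f(n) = A·(-6)^n - \frac{8 n}{7} - \frac{27}{49}.
Apply f(0) = 7: A - \frac{27}{49} = 7 ⇒ A = \frac{370}{49}.
So f(n) = \frac{370 \left(-6\right)^{n}}{49} - \frac{8 n}{7} - \frac{27}{49}.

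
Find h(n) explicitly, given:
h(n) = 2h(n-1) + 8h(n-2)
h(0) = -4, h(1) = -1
Characteristic equation: x² - 2x - 8 = 0, which factors as (x - (4))(x - (-2)) = 0.
Roots r₁ = 4, r₂ = -2 (distinct).
General solution: h(n) = A·(4)^n + B·(-2)^n.
From h(0) = -4: A + B = -4.
From h(1) = -1: 4A - 2B = -1.
Solving: A = - \frac{3}{2}, B = - \frac{5}{2}.
So h(n) = - \frac{5 \left(-2\right)^{n}}{2} - \frac{3 \cdot 4^{n}}{2}.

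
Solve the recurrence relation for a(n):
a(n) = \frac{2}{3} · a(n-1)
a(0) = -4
Pure geometric recurrence with ratio \frac{2}{3}.
By induction a(n) = a(0) · (\frac{2}{3})^n = - 4 \left(\frac{2}{3}\right)^{n}.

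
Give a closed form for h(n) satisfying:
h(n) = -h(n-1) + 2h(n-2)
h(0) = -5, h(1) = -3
Characteristic equation: x² + x - 2 = 0, which factors as (x - (1))(x - (-2)) = 0.
Roots r₁ = 1, r₂ = -2 (distinct).
General solution: h(n) = A·(1)^n + B·(-2)^n.
From h(0) = -5: A + B = -5.
From h(1) = -3: A - 2B = -3.
Solving: A = - \frac{13}{3}, B = - \frac{2}{3}.
So h(n) = - \frac{2 \left(-2\right)^{n}}{3} - \frac{13}{3}.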